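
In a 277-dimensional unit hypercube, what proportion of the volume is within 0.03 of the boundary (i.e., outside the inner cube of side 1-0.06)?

The inner cube has side 1-2·0.03 = 0.94 and volume (0.94)^277 ≈ 3.601e-08, so the shell holds 0.999999964 of the volume.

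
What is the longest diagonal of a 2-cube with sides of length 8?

The space diagonal of an n-cube of side s is s√n. Here 8·√2 ≈ 11.3137.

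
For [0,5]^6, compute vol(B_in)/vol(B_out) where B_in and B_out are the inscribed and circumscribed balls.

V_in/V_out = n^(-n/2) = 6^(-6/2) ≈ 0.00462963.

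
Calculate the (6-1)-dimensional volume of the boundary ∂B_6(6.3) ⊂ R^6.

|∂B_6(6.3)| ≈ 307718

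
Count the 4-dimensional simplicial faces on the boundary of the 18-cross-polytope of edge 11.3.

f_4(18-orthoplex) = 2^5 · (18 choose 5) = 274176.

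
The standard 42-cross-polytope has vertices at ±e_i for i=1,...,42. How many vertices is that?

The vertices are ±e_1, ..., ±e_42, so there are 2·42 = 84.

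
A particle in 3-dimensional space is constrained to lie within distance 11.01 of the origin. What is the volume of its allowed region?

The n-ball volume is π^(n/2)·r^n/Γ(n/2+1). With n=3, r=11.01: V ≈ 5590.5.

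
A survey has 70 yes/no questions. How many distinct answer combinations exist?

An n-cube has 2^n vertices; for n = 70 that is 2^70 = 1180591620717411303424.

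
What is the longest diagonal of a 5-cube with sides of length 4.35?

The space diagonal of an n-cube of side s is s√n. Here 4.35·√5 ≈ 9.7269.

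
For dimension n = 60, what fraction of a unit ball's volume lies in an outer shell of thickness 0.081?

1 - (1-0.081)^60 ≈ 0.993706 ≈ 99.37%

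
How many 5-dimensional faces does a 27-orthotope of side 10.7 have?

Number of 5-faces = C(27,5) · 2^(27-5) = 80730 · 4194304 = 338606161920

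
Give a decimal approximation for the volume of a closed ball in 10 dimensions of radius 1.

The n-ball volume is π^(n/2)·r^n/Γ(n/2+1). With n=10, r=1: V = π^5/120 ≈ 2.55016.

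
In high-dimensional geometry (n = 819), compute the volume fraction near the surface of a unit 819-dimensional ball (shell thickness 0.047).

1 - (1-0.047)^819 ≈ 1 - 7.535e-18 ≈ 100.000000%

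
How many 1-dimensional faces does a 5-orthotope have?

f_1(5-cube) = (5 choose 1) · 2^4 = 80.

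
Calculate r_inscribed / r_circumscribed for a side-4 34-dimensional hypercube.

r_in = 4/2 (half the side); r_out = 4√34/2 (half the diagonal). Ratio = 1/√34 ≈ 0.171499.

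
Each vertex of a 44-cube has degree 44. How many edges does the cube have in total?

Number of 1-faces = C(44,1)·2^(44-1) = 44·8796093022208 = 387028092977152.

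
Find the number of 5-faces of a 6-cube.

f_5(6-cube) = (6 choose 5) · 2^1 = 12.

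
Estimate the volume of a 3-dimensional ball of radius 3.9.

Volume = π^{3/2}·(3.9)^3/Γ(5/2) ≈ 248.475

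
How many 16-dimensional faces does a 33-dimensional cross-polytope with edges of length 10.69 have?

An n-cross-polytope has 2^(k+1)·C(n,k+1) k-faces. Here 2^17·C(33,17) = 131072·1166803110 = 152935217233920.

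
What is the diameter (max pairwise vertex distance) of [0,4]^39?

Diagonal = √39 · 4 ≈ 24.98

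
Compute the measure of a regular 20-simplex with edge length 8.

Volume = 8^20 · √(21/2^20) / 20! ≈ 0.00212073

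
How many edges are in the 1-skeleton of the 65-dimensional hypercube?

An n-cube has n·2^(n-1) edges. With n = 65: 65·18446744073709551616 = 1199038364791120855040.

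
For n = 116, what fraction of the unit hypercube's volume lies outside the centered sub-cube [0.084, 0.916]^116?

Shell fraction = 1 - (1-0.168)^116 ≈ 0.9999999995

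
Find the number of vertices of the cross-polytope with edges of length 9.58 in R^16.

f_0(16-orthoplex) = 2^1 · (16 choose 1) = 32.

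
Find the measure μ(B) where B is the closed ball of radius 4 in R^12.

V_12(4) = π^(12/2) · (4)^12 / Γ(12/2 + 1) = 1048576·π^6/45 ≈ 2.2402e+07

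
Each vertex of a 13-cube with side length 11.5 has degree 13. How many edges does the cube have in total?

Number of 1-faces = C(13,1)·2^(13-1) = 13·4096 = 53248.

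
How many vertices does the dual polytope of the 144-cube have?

An n-cross-polytope has 2n vertices; here n = 144, giving 288.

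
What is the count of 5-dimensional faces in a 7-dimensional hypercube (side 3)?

Number of 5-faces = C(7,5) · 2^(7-5) = 21 · 4 = 84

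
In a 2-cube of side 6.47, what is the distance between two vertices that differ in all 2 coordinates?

||(6.47,6.47,...,6.47)|| = √(2)·6.47 ≈ 9.14996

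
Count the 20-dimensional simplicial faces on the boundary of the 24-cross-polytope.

Number of 20-faces = 2^(20+1) · C(24,20+1) = 2097152 · 2024 = 4244635648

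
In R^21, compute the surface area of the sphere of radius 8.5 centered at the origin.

S = n·V_n(r)/r = 21·V_21(8.5)/8.5 (volume-to-surface relation), giving 239072435685151324847153·π^10/19718899200 ≈ 1.13539e+18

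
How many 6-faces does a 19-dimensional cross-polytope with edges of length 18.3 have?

Number of 6-faces = 2^(6+1) · C(19,6+1) = 128 · 50388 = 6449664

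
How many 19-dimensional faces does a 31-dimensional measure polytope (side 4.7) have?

An n-cube has C(n,k)·2^(n-k) k-faces. Here C(31,19)·2^12 = 141120525·4096 = 578029670400.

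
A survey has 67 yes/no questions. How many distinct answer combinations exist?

Each vertex is a binary string of length 67, so there are 2^67 = 147573952589676412928.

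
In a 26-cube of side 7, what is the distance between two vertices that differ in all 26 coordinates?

d = √(7² + 7² + ... + 7²) [26 terms] = √(26·7²) = 7√26 ≈ 35.6931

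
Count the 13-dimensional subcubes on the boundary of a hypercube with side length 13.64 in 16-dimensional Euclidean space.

Number of 13-faces = C(16,13) · 2^(16-13) = 560 · 8 = 4480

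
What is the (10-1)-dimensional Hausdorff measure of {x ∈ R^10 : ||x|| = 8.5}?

|∂B_10(8.5)| = 118587876497·π^5/6144 ≈ 5.90661e+09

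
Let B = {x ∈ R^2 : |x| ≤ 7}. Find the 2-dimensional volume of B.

V = 49·π ≈ 153.938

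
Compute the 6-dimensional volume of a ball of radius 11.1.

V_6(11.1) = π^(6/2) · (11.1)^6 / Γ(6/2 + 1) ≈ 9.66577e+06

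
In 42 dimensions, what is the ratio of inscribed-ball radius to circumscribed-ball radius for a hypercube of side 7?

Ratio = (s/2)/(s√42/2) = 42^(-1/2) ≈ 0.154303.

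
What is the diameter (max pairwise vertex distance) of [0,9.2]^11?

||(9.2,9.2,...,9.2)|| = √(11)·9.2 ≈ 30.5129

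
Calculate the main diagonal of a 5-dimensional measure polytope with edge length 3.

The space diagonal of an n-cube of side s is s√n. Here 3·√5 ≈ 6.7082.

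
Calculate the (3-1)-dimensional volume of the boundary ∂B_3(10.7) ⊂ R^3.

|∂B_3(10.7)| = 4πr² = 4π·(10.7)² ≈ 1438.72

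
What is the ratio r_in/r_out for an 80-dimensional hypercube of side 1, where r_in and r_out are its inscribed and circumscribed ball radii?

r_in = 1/2 (half the side); r_out = 1√80/2 (half the diagonal). Ratio = 1/√80 ≈ 0.111803.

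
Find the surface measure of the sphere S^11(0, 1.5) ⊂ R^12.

S_12(1.5) = 2·π^(12/2)·(1.5)^11 / Γ(12/2) = 59049·π^6/40960 ≈ 1385.96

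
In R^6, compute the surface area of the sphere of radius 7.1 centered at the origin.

S = n·V_n(r)/r = 6·V_6(7.1)/7.1 (volume-to-surface relation), giving 559424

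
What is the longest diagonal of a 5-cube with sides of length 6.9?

Diagonal = √5 · 6.9 ≈ 15.4289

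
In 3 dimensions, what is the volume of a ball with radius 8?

V = 2048·π/3 ≈ 2144.66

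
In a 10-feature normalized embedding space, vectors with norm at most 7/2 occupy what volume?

V_10(7/2) = π^(10/2) · (7/2)^10 / Γ(10/2 + 1) = 282475249·π^5/122880 ≈ 703475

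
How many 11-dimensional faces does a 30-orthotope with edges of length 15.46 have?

Number of 11-faces = C(30,11) · 2^(30-11) = 54627300 · 524288 = 28640437862400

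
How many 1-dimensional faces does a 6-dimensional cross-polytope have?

Number of 1-faces = 2^(1+1) · C(6,1+1) = 4 · 15 = 60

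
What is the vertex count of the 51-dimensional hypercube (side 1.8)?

An n-cube has 2^n vertices; for n = 51 that is 2^51 = 2251799813685248.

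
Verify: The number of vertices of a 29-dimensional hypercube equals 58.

False. The 29-cube has 2^29 = 536870912 vertices.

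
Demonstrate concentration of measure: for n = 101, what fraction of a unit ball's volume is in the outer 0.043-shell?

1 - (1-0.043)^101 ≈ 0.988194 ≈ 98.82%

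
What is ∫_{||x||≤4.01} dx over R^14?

Volume = π^{14/2}·(4.01)^14/Γ(8) ≈ 1.66586e+08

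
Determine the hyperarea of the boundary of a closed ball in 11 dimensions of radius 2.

|∂B_11(2)| = 65536·π^5/945 ≈ 21222.5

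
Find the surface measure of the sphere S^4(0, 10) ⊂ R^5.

S = n·V_n(r)/r = 5·V_5(10)/10 (volume-to-surface relation), giving 80000·π^2/3 ≈ 263189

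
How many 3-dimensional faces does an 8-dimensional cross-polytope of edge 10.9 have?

An n-cross-polytope has 2^(k+1)·C(n,k+1) k-faces. Here 2^4·C(8,4) = 16·70 = 1120.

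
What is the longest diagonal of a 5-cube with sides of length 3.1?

d = √(3.1² + 3.1² + ... + 3.1²) [5 terms] = √(5·3.1²) = 3.1√5 ≈ 6.93181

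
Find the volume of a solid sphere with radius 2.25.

The n-ball volume is π^(n/2)·r^n/Γ(n/2+1). With n=3, r=2.25: V ≈ 47.7129.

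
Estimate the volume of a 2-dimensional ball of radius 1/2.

V_2(1/2) = π^(2/2) · (1/2)^2 / Γ(2/2 + 1) = π/4 ≈ 0.785398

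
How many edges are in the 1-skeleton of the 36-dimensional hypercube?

The 36-cube has n·2^(n-1) = 36·2^35 = 36·34359738368 = 1236950581248 edges.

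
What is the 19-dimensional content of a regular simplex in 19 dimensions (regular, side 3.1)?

V_19 = √(20) · 3.1^19 / (19! · 2^(19/2)) ≈ 1.10029e-10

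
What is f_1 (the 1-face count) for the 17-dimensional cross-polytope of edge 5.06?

Number of 1-faces = 2^(1+1) · C(17,1+1) = 4 · 136 = 544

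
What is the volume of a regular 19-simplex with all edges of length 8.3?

V_19 = √(20) · 8.3^19 / (19! · 2^(19/2)) ≈ 0.0147272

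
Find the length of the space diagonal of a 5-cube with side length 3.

||(3,3,...,3)|| = √(5)·3 ≈ 6.7082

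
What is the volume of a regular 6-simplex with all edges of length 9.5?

V_6 = √(7) · 9.5^6 / (6! · 2^(6/2)) ≈ 337.651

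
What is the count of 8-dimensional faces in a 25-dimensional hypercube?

Number of 8-faces = C(25,8) · 2^(25-8) = 1081575 · 131072 = 141764198400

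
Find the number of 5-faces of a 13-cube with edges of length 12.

f_5(13-cube) = (13 choose 5) · 2^8 = 329472.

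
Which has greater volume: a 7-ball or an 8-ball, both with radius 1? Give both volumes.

V_7(1) ≈ 4.72477. V_8(1) ≈ 4.05871. The 7-ball is larger.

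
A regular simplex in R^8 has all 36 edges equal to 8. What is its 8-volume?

V = (8^8 / 8!) · √((8+1) / 2^8) ≈ 78.019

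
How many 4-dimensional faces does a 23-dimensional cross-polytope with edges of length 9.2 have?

Number of 4-faces = 2^(4+1) · C(23,4+1) = 32 · 33649 = 1076768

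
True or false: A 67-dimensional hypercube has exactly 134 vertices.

False. The 67-cube has 2^67 = 147573952589676412928 vertices.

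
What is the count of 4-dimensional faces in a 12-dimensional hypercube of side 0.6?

f_4(12-cube) = (12 choose 4) · 2^8 = 126720.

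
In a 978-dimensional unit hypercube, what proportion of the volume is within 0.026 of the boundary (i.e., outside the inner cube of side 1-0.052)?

Shell fraction = 1 - (1-0.052)^978 ≈ 1 - 2.082e-23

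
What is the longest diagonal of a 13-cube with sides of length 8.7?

||(8.7,8.7,...,8.7)|| = √(13)·8.7 ≈ 31.3683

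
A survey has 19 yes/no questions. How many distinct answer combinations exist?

Number of vertices = 2^19 = 524288.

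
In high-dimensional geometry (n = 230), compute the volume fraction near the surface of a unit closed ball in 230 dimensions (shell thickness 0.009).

1 - (1-0.009)^230 ≈ 0.874991 ≈ 87.50%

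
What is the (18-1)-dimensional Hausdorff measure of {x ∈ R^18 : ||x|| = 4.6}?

The surface area of an n-ball is 2π^(n/2) r^(n-1) / Γ(n/2). For n=18, r=4.6: 2.73364e+11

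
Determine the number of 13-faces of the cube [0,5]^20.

Choose 13 of 20 axes to span the face (C(20,13) = 77520 ways), then fix each of the remaining 7 coordinates at one of its two extreme values (2^7 = 128 ways): 77520·128 = 9922560.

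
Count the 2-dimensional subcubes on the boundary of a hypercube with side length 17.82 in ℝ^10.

An n-cube has C(n,k)·2^(n-k) k-faces. Here C(10,2)·2^8 = 45·256 = 11520.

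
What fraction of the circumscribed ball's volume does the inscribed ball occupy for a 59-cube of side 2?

Volume scales as r^n, and r_in/r_out = 1/√59, giving (1/√59)^59 ≈ 5.75262e-53.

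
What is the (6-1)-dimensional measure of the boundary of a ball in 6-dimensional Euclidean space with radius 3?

S = n·V_n(r)/r = 6·V_6(3)/3 (volume-to-surface relation), giving 243·π^3 ≈ 7534.53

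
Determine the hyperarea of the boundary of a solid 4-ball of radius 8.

The surface area of an n-ball is 2π^(n/2) r^(n-1) / Γ(n/2). For n=4, r=8: 1024·π^2 ≈ 10106.5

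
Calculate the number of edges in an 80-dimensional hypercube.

The 80-cube has n·2^(n-1) = 80·2^79 = 80·604462909807314587353088 = 48357032784585166988247040 edges.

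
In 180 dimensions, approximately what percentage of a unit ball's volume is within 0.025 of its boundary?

1 - (1-0.025)^180 ≈ 0.989509 ≈ 98.95%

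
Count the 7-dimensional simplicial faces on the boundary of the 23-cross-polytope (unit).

f_7(23-orthoplex) = 2^8 · (23 choose 8) = 125520384.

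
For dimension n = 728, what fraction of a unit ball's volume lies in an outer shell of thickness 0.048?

1 - (1-0.048)^728 ≈ 1 - 2.803e-16 ≈ (100 - 3.33e-14)%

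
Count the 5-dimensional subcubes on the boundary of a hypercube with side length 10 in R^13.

An n-cube has C(n,k)·2^(n-k) k-faces. Here C(13,5)·2^8 = 1287·256 = 329472.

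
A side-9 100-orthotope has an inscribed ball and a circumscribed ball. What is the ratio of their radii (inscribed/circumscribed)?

r_in = 9/2 (half the side); r_out = 9√100/2 (half the diagonal). Ratio = 1/√100 ≈ 0.1.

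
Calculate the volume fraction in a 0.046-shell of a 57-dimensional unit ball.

1 - (1-0.046)^57 ≈ 0.931726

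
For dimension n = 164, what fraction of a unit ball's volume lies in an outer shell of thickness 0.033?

1 - (1-0.033)^164 ≈ 0.995927 ≈ 99.59%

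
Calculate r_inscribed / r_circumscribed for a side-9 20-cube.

r_in = 9/2 (half the side); r_out = 9√20/2 (half the diagonal). Ratio = 1/√20 ≈ 0.223607.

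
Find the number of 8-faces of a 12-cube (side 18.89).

f_8(12-cube) = (12 choose 8) · 2^4 = 7920.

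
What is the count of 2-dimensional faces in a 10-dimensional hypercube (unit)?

Choose 2 of 10 axes to span the face (C(10,2) = 45 ways), then fix each of the remaining 8 coordinates at one of its two extreme values (2^8 = 256 ways): 45·256 = 11520.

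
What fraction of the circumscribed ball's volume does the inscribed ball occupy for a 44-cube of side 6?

V_in/V_out = n^(-n/2) = 44^(-44/2) ≈ 6.98299e-37.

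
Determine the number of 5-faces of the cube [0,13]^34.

An n-cube has C(n,k)·2^(n-k) k-faces. Here C(34,5)·2^29 = 278256·536870912 = 149387552489472.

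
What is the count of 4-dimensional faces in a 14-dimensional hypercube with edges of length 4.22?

An n-cube has C(n,k)·2^(n-k) k-faces. Here C(14,4)·2^10 = 1001·1024 = 1025024.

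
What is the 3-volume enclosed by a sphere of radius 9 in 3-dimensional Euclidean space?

V = 972·π ≈ 3053.63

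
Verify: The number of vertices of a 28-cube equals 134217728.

False. The 28-cube has 2^28 = 268435456 vertices.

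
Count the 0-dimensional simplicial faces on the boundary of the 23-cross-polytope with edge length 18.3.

Number of 0-faces = 2^(0+1) · C(23,0+1) = 2 · 23 = 46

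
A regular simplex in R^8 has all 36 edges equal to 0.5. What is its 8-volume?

For a regular n-simplex with edge a, V = (a^n / n!)·√((n+1)/2^n). With a=0.5, n=8: V ≈ 1.81652e-08.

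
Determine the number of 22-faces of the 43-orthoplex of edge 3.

f_22(43-orthoplex) = 2^23 · (43 choose 23) = 8057819334715637760.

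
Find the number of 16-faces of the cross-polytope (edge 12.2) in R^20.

An n-cross-polytope has 2^(k+1)·C(n,k+1) k-faces. Here 2^17·C(20,17) = 131072·1140 = 149422080.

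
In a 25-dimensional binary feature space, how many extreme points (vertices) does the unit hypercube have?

The 25-cube has 2^25 = 33554432 vertices.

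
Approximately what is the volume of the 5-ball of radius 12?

V_5(12) = π^(5/2) · (12)^5 / Γ(5/2 + 1) = 663552·π^2/5 ≈ 1.3098e+06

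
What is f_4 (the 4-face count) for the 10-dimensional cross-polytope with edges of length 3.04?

f_4(10-orthoplex) = 2^5 · (10 choose 5) = 8064.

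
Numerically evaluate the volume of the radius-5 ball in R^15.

Volume = π^{15/2}·(5)^15/Γ(17/2) = 312500000000·π^7/81081 ≈ 1.16407e+10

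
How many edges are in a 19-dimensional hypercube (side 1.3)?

Number of 1-faces = C(19,1) · 2^(19-1) = 19 · 262144 = 4980736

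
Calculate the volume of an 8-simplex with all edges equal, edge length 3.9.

Volume = 3.9^8 · √(9/2^8) / 8! ≈ 0.248884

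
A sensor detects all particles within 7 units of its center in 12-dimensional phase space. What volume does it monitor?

The n-ball volume is π^(n/2)·r^n/Γ(n/2+1). With n=12, r=7: V = 13841287201·π^6/720 ≈ 1.84818e+10.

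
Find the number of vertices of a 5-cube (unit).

The 5-cube has 2^5 = 32 vertices.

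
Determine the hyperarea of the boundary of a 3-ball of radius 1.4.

The surface area of an n-ball is 2π^(n/2) r^(n-1) / Γ(n/2). For n=3, r=1.4: 4πr² = 4π·(1.4)² ≈ 24.6301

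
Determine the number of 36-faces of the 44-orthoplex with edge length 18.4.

f_36(44-orthoplex) = 2^37 · (44 choose 37) = 5266738762372612096.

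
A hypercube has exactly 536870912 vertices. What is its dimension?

The n-cube has 2^n vertices, and 536870912 = 2^29, so n = 29.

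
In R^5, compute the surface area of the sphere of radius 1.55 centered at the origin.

S_5(1.55) = 2·π^(5/2)·(1.55)^4 / Γ(5/2) ≈ 151.913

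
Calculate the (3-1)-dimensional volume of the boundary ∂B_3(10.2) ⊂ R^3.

S = n·V_n(r)/r = 3·V_3(10.2)/10.2 (volume-to-surface relation), giving 4πr² = 4π·(10.2)² ≈ 1307.41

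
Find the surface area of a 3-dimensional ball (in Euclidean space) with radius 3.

S_3(3) = 2·π^(3/2)·(3)^2 / Γ(3/2) = 4πr² = 4π·(3)² ≈ 113.097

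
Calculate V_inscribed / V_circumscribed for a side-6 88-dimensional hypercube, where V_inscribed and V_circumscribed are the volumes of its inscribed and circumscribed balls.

V_in/V_out = n^(-n/2) = 88^(-88/2) ≈ 2.7718e-86.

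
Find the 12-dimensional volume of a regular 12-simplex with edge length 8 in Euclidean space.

Volume = 8^12 · √(13/2^12) / 12! ≈ 8.08229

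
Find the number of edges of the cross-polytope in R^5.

Number of 1-faces = 2^(1+1) · C(5,1+1) = 4 · 10 = 40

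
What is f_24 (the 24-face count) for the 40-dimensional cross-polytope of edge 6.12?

An n-cross-polytope has 2^(k+1)·C(n,k+1) k-faces. Here 2^25·C(40,25) = 33554432·40225345056 = 1349738605358088192.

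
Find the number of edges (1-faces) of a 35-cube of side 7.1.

f_1(35-cube) = (35 choose 1) · 2^34 = 601295421440.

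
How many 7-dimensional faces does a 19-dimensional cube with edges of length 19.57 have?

f_7(19-cube) = (19 choose 7) · 2^12 = 206389248.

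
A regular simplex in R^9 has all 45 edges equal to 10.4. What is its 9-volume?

V_9 = √(10) · 10.4^9 / (9! · 2^(9/2)) ≈ 548.153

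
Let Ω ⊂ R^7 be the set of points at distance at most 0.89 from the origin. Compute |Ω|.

The n-ball volume is π^(n/2)·r^n/Γ(n/2+1). With n=7, r=0.89: V ≈ 2.08983.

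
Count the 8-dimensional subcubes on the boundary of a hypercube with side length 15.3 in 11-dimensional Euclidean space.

Number of 8-faces = C(11,8) · 2^(11-8) = 165 · 8 = 1320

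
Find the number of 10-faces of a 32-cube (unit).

Choose 10 of 32 axes to span the face (C(32,10) = 64512240 ways), then fix each of the remaining 22 coordinates at one of its two extreme values (2^22 = 4194304 ways): 64512240·4194304 = 270583946280960.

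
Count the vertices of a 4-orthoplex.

The vertices are ±e_1, ..., ±e_4, so there are 2·4 = 8.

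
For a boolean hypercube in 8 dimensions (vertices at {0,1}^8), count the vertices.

Each vertex is a binary string of length 8, so there are 2^8 = 256.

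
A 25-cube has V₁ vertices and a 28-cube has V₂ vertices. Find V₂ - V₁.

V₁ = 2^25 = 33554432. V₂ = 2^28 = 268435456. V₂ - V₁ = 234881024.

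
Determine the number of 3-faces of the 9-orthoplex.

Each 3-face is the convex hull of 4 vertices, one chosen as ±e_i from each of 4 distinct axes: 2^4·C(9,4) = 2016.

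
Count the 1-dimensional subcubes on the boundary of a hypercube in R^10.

Choose 1 of 10 axes to span the face (C(10,1) = 10 ways), then fix each of the remaining 9 coordinates at one of its two extreme values (2^9 = 512 ways): 10·512 = 5120.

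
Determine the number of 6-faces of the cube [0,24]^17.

f_6(17-cube) = (17 choose 6) · 2^11 = 25346048.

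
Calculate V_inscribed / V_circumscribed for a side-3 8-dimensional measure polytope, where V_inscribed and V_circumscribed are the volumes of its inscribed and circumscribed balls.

The radii are 3/2 and 3√8/2, so the volume ratio is (1/√8)^8 = 8^{-8/2} ≈ 0.000244141.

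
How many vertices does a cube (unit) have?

Number of vertices = 2^3 = 8.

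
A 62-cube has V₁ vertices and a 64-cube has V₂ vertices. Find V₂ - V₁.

V₁ = 2^62 = 4611686018427387904. V₂ = 2^64 = 18446744073709551616. V₂ - V₁ = 13835058055282163712.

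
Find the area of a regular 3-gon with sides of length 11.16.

Area = (√3/4) · 11.16² = 53.9298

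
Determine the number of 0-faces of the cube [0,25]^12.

Number of 0-faces = C(12,0) · 2^(12-0) = 1 · 4096 = 4096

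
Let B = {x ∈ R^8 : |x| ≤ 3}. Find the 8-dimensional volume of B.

V_8(3) = π^(8/2) · (3)^8 / Γ(8/2 + 1) = 2187·π^4/8 ≈ 26629.2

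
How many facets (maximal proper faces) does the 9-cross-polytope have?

Each 8-face is the convex hull of 9 vertices, one chosen as ±e_i from each of 9 distinct axes: 2^9·C(9,9) = 512.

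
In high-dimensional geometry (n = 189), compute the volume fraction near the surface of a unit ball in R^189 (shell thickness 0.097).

1 - (1-0.097)^189 ≈ 0.9999999958 ≈ (100 - 4.22e-07)%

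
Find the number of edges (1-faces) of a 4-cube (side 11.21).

Number of 1-faces = C(4,1) · 2^(4-1) = 4 · 8 = 32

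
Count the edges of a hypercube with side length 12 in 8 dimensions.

The 8-cube has n·2^(n-1) = 8·2^7 = 8·128 = 1024 edges.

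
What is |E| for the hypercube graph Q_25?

Each of the 2^25 = 33554432 vertices has degree 25; total edges = 25·2^25/2 = 419430400.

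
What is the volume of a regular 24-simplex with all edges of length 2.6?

Volume = 2.6^24 · √(25/2^24) / 24! ≈ 1.7917e-17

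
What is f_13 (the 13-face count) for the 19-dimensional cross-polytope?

Number of 13-faces = 2^(13+1) · C(19,13+1) = 16384 · 11628 = 190513152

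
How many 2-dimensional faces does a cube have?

Number of 2-faces = C(3,2) · 2^(3-2) = 3 · 2 = 6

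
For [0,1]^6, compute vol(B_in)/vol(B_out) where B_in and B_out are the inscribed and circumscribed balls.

Volume scales as r^n, and r_in/r_out = 1/√6, giving (1/√6)^6 ≈ 0.00462963.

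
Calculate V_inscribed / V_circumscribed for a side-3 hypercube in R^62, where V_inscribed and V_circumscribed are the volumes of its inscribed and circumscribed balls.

V_in / V_out = (r_in/r_out)^62 = (1/√62)^62 = 62^(-62/2) ≈ 2.72808e-56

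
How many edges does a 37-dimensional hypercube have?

Each of the 2^37 = 137438953472 vertices has degree 37; total edges = 37·2^37/2 = 2542620639232.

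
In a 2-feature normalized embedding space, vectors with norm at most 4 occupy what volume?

V_2(4) = π^(2/2) · (4)^2 / Γ(2/2 + 1) = 16·π ≈ 50.2655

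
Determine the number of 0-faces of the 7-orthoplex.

Number of 0-faces = 2^(0+1) · C(7,0+1) = 2 · 7 = 14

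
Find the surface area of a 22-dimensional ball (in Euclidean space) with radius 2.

|∂B_22(2)| = 16384·π^11/14175 ≈ 340052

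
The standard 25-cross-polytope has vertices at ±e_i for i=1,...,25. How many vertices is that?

The 25-dimensional cross-polytope has 2n = 2·25 = 50 vertices.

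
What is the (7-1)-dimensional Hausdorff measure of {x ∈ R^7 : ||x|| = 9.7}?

|∂B_7(9.7)| ≈ 2.75492e+07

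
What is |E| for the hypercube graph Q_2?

The 2-cube has n·2^(n-1) = 2·2^1 = 2·2 = 4 edges.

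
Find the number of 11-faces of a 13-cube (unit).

Choose 11 of 13 axes to span the face (C(13,11) = 78 ways), then fix each of the remaining 2 coordinates at one of its two extreme values (2^2 = 4 ways): 78·4 = 312.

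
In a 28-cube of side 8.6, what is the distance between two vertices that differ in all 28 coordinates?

||(8.6,8.6,...,8.6)|| = √(28)·8.6 ≈ 45.5069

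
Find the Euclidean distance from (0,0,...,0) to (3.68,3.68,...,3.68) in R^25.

The space diagonal of an n-cube of side s is s√n. Here 3.68·√25 = 18.4.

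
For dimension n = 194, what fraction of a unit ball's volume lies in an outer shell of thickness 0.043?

1 - (1-0.043)^194 ≈ 0.999802 ≈ 99.9802%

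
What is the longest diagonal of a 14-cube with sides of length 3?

The space diagonal of an n-cube of side s is s√n. Here 3·√14 ≈ 11.225.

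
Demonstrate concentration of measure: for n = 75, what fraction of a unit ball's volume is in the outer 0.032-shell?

1 - (1-0.032)^75 ≈ 0.912773 ≈ 91.28%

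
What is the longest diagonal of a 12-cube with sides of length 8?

d = √(8² + 8² + ... + 8²) [12 terms] = √(12·8²) = 8√12 ≈ 27.7128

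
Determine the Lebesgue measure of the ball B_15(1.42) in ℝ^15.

V_15(1.42) = π^(15/2) · (1.42)^15 / Γ(15/2 + 1) ≈ 73.41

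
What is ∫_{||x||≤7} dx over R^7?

V_7(7) = π^(7/2) · (7)^7 / Γ(7/2 + 1) = 1882384·π^3/15 ≈ 3.89105e+06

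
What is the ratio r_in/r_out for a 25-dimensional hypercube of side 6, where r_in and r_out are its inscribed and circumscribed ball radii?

Ratio = (s/2)/(s√25/2) = 25^(-1/2) ≈ 0.2.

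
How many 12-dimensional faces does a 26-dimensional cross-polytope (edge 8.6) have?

Number of 12-faces = 2^(12+1) · C(26,12+1) = 8192 · 10400600 = 85201715200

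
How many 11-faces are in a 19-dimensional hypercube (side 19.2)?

Number of 11-faces = C(19,11) · 2^(19-11) = 75582 · 256 = 19348992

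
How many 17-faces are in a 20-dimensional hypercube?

Choose 17 of 20 axes to span the face (C(20,17) = 1140 ways), then fix each of the remaining 3 coordinates at one of its two extreme values (2^3 = 8 ways): 1140·8 = 9120.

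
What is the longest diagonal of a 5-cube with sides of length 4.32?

d = √(4.32² + 4.32² + ... + 4.32²) [5 terms] = √(5·4.32²) = 4.32√5 ≈ 9.65981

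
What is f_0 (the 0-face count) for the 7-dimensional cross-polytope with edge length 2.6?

Each 0-face is the convex hull of 1 vertex, one chosen as ±e_i from each of 1 distinct axis: 2^1·C(7,1) = 14.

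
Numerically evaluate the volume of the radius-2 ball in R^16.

V_16(2) = π^(16/2) · (2)^16 / Γ(16/2 + 1) = 512·π^8/315 ≈ 15422.6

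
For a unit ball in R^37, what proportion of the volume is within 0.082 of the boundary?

1 - (1-0.082)^37 ≈ 0.957813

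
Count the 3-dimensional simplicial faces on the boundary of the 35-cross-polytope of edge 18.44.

Each 3-face is the convex hull of 4 vertices, one chosen as ±e_i from each of 4 distinct axes: 2^4·C(35,4) = 837760.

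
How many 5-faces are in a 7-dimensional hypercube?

An n-cube has C(n,k)·2^(n-k) k-faces. Here C(7,5)·2^2 = 21·4 = 84.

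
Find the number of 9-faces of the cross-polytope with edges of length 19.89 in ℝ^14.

Each 9-face is the convex hull of 10 vertices, one chosen as ±e_i from each of 10 distinct axes: 2^10·C(14,10) = 1025024.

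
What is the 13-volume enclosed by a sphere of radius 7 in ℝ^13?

V_13(7) = π^(13/2) · (7)^13 / Γ(13/2 + 1) = 1771684761728·π^6/19305 ≈ 8.82299e+10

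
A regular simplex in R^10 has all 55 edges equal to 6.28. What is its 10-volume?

V = (6.28^10 / 10!) · √((10+1) / 2^10) ≈ 2.72508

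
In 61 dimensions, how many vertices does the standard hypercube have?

The 61-cube has 2^61 = 2305843009213693952 vertices.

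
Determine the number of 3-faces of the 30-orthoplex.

Each 3-face is the convex hull of 4 vertices, one chosen as ±e_i from each of 4 distinct axes: 2^4·C(30,4) = 438480.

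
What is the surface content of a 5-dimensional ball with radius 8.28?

The surface area of an n-ball is 2π^(n/2) r^(n-1) / Γ(n/2). For n=5, r=8.28: 123706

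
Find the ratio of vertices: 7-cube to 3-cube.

The 7-cube has 2^7 = 128 vertices. The 3-cube has 2^3 = 8 vertices. Ratio: 128/8 = 16.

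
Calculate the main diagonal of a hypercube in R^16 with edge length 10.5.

d = √(10.5² + 10.5² + ... + 10.5²) [16 terms] = √(16·10.5²) = 10.5√16 = 42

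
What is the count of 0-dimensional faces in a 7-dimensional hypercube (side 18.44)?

f_0(7-cube) = (7 choose 0) · 2^7 = 128.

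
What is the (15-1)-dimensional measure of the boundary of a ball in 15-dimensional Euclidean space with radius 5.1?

S_15(5.1) = 2·π^(15/2)·(5.1)^14 / Γ(15/2) ≈ 4.60791e+10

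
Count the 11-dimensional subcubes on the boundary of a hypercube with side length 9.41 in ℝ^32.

Choose 11 of 32 axes to span the face (C(32,11) = 129024480 ways), then fix each of the remaining 21 coordinates at one of its two extreme values (2^21 = 2097152 ways): 129024480·2097152 = 270583946280960.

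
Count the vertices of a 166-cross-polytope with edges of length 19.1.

An n-cross-polytope has 2n vertices; here n = 166, giving 332.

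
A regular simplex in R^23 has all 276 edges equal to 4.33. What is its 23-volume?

Volume = 4.33^23 · √(24/2^23) / 23! ≈ 2.85094e-11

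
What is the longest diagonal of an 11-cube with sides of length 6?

||(6,6,...,6)|| = √(11)·6 ≈ 19.8997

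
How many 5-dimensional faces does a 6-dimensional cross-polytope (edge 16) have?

An n-cross-polytope has 2^(k+1)·C(n,k+1) k-faces. Here 2^6·C(6,6) = 64·1 = 64.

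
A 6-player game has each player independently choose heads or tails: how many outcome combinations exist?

Number of vertices = 2^6 = 64.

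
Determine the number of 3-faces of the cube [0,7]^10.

Choose 3 of 10 axes to span the face (C(10,3) = 120 ways), then fix each of the remaining 7 coordinates at one of its two extreme values (2^7 = 128 ways): 120·128 = 15360.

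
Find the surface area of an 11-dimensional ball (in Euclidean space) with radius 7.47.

S_11(7.47) = 2·π^(11/2)·(7.47)^10 / Γ(11/2) ≈ 1.12125e+10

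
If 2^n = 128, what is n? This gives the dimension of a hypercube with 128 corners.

n = log_2(128) = 7.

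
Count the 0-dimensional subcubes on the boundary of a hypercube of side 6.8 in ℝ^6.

Number of 0-faces = C(6,0) · 2^(6-0) = 1 · 64 = 64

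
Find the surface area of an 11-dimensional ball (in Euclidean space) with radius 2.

The surface area of an n-ball is 2π^(n/2) r^(n-1) / Γ(n/2). For n=11, r=2: 65536·π^5/945 ≈ 21222.5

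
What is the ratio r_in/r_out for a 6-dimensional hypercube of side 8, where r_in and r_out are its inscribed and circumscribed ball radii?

For an n-cube of any side s, the inradius is s/2 and the circumradius is s√n/2, so the ratio is 1/√6 ≈ 0.408248.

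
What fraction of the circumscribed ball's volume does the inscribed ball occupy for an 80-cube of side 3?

Volume scales as r^n, and r_in/r_out = 1/√80, giving (1/√80)^80 ≈ 7.52316e-77.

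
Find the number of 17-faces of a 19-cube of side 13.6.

f_17(19-cube) = (19 choose 17) · 2^2 = 684.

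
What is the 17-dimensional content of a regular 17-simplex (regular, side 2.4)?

V_17 = √(18) · 2.4^17 / (17! · 2^(17/2)) ≈ 9.58085e-11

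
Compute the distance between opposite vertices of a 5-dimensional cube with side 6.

d = √(6² + 6² + ... + 6²) [5 terms] = √(5·6²) = 6√5 ≈ 13.4164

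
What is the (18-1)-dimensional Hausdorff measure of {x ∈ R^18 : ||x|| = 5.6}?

S_18(5.6) = 2·π^(18/2)·(5.6)^17 / Γ(18/2) ≈ 7.7456e+12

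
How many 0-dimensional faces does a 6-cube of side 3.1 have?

f_0(6-cube) = (6 choose 0) · 2^6 = 64.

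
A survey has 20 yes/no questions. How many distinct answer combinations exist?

The 20-cube has 2^20 = 1048576 vertices.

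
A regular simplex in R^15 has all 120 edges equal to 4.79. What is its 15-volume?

For a regular n-simplex with edge a, V = (a^n / n!)·√((n+1)/2^n). With a=4.79, n=15: V ≈ 0.000270937.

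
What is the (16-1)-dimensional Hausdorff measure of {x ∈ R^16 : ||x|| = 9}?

S = n·V_n(r)/r = 16·V_16(9)/9 (volume-to-surface relation), giving 22876792454961·π^8/280 ≈ 7.7524e+14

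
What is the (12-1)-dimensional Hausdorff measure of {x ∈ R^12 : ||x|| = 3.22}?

S_12(3.22) = 2·π^(12/2)·(3.22)^11 / Γ(12/2) ≈ 6.18248e+06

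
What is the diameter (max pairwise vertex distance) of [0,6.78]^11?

||(6.78,6.78,...,6.78)|| = √(11)·6.78 ≈ 22.4867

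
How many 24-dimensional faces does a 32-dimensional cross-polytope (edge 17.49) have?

Number of 24-faces = 2^(24+1) · C(32,24+1) = 33554432 · 3365856 = 112939386273792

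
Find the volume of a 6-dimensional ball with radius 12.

V_6(12) = π^(6/2) · (12)^6 / Γ(6/2 + 1) = 497664·π^3 ≈ 1.54307e+07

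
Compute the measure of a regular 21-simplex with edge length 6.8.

For a regular n-simplex with edge a, V = (a^n / n!)·√((n+1)/2^n). With a=6.8, n=21: V ≈ 1.92637e-05.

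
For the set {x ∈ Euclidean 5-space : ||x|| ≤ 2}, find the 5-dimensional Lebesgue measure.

Volume = π^{5/2}·(2)^5/Γ(7/2) = 256·π^2/15 ≈ 168.441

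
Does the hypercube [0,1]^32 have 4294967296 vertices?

True. The 32-cube has 2^32 = 4294967296 vertices.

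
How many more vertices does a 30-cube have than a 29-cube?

The 30-cube has 2^30 = 1073741824 vertices. The 29-cube has 2^29 = 536870912 vertices. Difference: 1073741824 - 536870912 = 536870912.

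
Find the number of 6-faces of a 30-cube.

Choose 6 of 30 axes to span the face (C(30,6) = 593775 ways), then fix each of the remaining 24 coordinates at one of its two extreme values (2^24 = 16777216 ways): 593775·16777216 = 9961891430400.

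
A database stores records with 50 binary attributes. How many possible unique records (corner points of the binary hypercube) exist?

The 50-cube has 2^50 = 1125899906842624 vertices.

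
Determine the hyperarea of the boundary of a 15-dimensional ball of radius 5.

S = n·V_n(r)/r = 15·V_15(5)/5 (volume-to-surface relation), giving 312500000000·π^7/27027 ≈ 3.49222e+10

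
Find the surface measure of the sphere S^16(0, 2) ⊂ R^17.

S = n·V_n(r)/r = 17·V_17(2)/2 (volume-to-surface relation), giving 33554432·π^8/2027025 ≈ 157069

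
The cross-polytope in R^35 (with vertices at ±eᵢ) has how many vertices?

An n-cross-polytope has 2n vertices; here n = 35, giving 70.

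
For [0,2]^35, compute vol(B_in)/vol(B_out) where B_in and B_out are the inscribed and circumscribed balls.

V_in / V_out = (r_in/r_out)^35 = (1/√35)^35 = 35^(-35/2) ≈ 9.52378e-28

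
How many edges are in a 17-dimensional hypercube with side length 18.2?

Number of 1-faces = C(17,1) · 2^(17-1) = 17 · 65536 = 1114112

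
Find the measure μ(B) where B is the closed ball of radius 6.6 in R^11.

The n-ball volume is π^(n/2)·r^n/Γ(n/2+1). With n=11, r=6.6: V ≈ 1.95024e+09.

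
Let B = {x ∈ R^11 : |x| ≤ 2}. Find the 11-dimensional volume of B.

Volume = π^{11/2}·(2)^11/Γ(13/2) = 131072·π^5/10395 ≈ 3858.64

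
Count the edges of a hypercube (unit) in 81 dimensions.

An n-cube has n·2^(n-1) edges. With n = 81: 81·1208925819614629174706176 = 97922991388784963151200256.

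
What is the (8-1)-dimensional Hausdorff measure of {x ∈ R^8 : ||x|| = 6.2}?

The surface area of an n-ball is 2π^(n/2) r^(n-1) / Γ(n/2). For n=8, r=6.2: 1.14346e+07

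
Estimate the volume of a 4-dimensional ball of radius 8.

V_4(8) = π^(4/2) · (8)^4 / Γ(4/2 + 1) = 2048·π^2 ≈ 20212.9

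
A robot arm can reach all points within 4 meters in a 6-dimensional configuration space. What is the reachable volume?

The n-ball volume is π^(n/2)·r^n/Γ(n/2+1). With n=6, r=4: V = 2048·π^3/3 ≈ 21167.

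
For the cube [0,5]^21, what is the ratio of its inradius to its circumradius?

For an n-cube of any side s, the inradius is s/2 and the circumradius is s√n/2, so the ratio is 1/√21 ≈ 0.218218.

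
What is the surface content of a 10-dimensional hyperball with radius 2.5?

S_10(2.5) = 2·π^(10/2)·(2.5)^9 / Γ(10/2) = 1953125·π^5/6144 ≈ 97281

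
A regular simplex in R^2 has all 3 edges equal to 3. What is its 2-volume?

Area = (√3/4) · 3² = 3.89711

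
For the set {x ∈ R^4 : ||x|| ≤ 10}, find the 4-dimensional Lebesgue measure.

Volume = π^{4/2}·(10)^4/Γ(3) = 5000·π^2 ≈ 49348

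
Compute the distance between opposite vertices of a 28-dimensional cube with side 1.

The space diagonal of an n-cube of side s is s√n. Here 1·√28 ≈ 5.2915.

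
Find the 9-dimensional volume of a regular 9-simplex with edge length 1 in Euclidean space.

For a regular n-simplex with edge a, V = (a^n / n!)·√((n+1)/2^n). With a=1, n=9: V ≈ 3.85125e-07.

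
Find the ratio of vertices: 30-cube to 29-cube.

The 30-cube has 2^30 = 1073741824 vertices. The 29-cube has 2^29 = 536870912 vertices. Ratio: 1073741824/536870912 = 2.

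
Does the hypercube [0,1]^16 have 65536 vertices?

True. The 16-cube has 2^16 = 65536 vertices.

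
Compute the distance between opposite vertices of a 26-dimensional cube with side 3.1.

||(3.1,3.1,...,3.1)|| = √(26)·3.1 ≈ 15.807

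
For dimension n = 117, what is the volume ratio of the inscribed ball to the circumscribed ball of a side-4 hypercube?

The radii are 4/2 and 4√117/2, so the volume ratio is (1/√117)^117 = 117^{-117/2} ≈ 1.02595e-121.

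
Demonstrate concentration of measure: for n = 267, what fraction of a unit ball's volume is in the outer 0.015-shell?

1 - (1-0.015)^267 ≈ 0.98232 ≈ 98.23%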